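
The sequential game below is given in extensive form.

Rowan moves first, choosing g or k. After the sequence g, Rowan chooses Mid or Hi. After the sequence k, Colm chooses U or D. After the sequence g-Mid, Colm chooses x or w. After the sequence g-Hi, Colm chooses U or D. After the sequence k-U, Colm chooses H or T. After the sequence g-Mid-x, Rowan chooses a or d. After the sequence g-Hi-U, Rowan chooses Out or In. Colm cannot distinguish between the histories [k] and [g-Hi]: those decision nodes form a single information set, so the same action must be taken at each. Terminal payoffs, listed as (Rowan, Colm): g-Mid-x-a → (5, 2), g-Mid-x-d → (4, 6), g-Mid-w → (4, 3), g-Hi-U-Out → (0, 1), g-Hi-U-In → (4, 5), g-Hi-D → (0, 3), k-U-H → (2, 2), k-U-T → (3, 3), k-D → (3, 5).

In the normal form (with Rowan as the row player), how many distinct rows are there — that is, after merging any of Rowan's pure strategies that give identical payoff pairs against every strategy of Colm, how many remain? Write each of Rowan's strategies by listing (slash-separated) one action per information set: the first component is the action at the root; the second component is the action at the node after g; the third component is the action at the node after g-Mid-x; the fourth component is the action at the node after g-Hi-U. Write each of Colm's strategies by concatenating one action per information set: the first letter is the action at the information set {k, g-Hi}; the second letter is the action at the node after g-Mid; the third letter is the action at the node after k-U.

Rowan has 16 pure strategies: g/Mid/a/Out, g/Mid/a/In, g/Mid/d/Out, g/Mid/d/In, g/Hi/a/Out, g/Hi/a/In, g/Hi/d/Out, g/Hi/d/In, k/Mid/a/Out, k/Mid/a/In, k/Mid/d/Out, k/Mid/d/In, k/Hi/a/Out, k/Hi/a/In, k/Hi/d/Out, k/Hi/d/In. Columns: UxH, UxT, UwH, UwT, DxH, DxT, DwH, DwT.
{g/Mid/a/Out, g/Mid/a/In} → row (5,2) (5,2) (4,3) (4,3) (5,2) (5,2) (4,3) (4,3)
{g/Mid/d/Out, g/Mid/d/In} → row (4,6) (4,6) (4,3) (4,3) (4,6) (4,6) (4,3) (4,3)
{g/Hi/a/Out, g/Hi/d/Out} → row (0,1) (0,1) (0,1) (0,1) (0,3) (0,3) (0,3) (0,3)
{g/Hi/a/In, g/Hi/d/In} → row (4,5) (4,5) (4,5) (4,5) (0,3) (0,3) (0,3) (0,3)
{k/Mid/a/Out, k/Mid/a/In, k/Mid/d/Out, k/Mid/d/In, k/Hi/a/Out, k/Hi/a/In, k/Hi/d/Out, k/Hi/d/In} → row (2,2) (3,3) (2,2) (3,3) (3,5) (3,5) (3,5) (3,5)
That's 5 distinct rows out of 16 strategies.

5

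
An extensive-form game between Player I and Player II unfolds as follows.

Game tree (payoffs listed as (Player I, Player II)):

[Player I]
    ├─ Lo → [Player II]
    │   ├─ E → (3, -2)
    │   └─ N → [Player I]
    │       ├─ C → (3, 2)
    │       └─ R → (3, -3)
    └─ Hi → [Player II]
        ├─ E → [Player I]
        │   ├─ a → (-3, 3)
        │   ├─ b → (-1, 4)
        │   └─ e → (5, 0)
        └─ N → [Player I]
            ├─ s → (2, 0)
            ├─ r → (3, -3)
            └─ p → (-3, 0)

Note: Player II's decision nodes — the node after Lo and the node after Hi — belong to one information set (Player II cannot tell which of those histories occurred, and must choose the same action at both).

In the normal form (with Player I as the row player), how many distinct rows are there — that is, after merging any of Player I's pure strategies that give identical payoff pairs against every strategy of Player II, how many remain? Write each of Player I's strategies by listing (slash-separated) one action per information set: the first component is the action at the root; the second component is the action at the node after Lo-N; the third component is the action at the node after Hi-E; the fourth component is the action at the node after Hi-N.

Player I has 36 pure strategies: Lo/C/a/s, Lo/C/a/r, Lo/C/a/p, Lo/C/b/s, Lo/C/b/r, Lo/C/b/p, Lo/C/e/s, Lo/C/e/r, Lo/C/e/p, Lo/R/a/s, Lo/R/a/r, Lo/R/a/p, Lo/R/b/s, Lo/R/b/r, Lo/R/b/p, Lo/R/e/s, Lo/R/e/r, Lo/R/e/p, Hi/C/a/s, Hi/C/a/r, Hi/C/a/p, Hi/C/b/s, Hi/C/b/r, Hi/C/b/p, Hi/C/e/s, Hi/C/e/r, Hi/C/e/p, Hi/R/a/s, Hi/R/a/r, Hi/R/a/p, Hi/R/b/s, Hi/R/b/r, Hi/R/b/p, Hi/R/e/s, Hi/R/e/r, Hi/R/e/p. Columns: E, N.
{Lo/C/a/s, Lo/C/a/r, Lo/C/a/p, Lo/C/b/s, Lo/C/b/r, Lo/C/b/p, Lo/C/e/s, Lo/C/e/r, Lo/C/e/p} → row (3,-2) (3,2)
{Lo/R/a/s, Lo/R/a/r, Lo/R/a/p, Lo/R/b/s, Lo/R/b/r, Lo/R/b/p, Lo/R/e/s, Lo/R/e/r, Lo/R/e/p} → row (3,-2) (3,-3)
{Hi/C/a/s, Hi/R/a/s} → row (-3,3) (2,0)
{Hi/C/a/r, Hi/R/a/r} → row (-3,3) (3,-3)
{Hi/C/a/p, Hi/R/a/p} → row (-3,3) (-3,0)
{Hi/C/b/s, Hi/R/b/s} → row (-1,4) (2,0)
{Hi/C/b/r, Hi/R/b/r} → row (-1,4) (3,-3)
{Hi/C/b/p, Hi/R/b/p} → row (-1,4) (-3,0)
{Hi/C/e/s, Hi/R/e/s} → row (5,0) (2,0)
{Hi/C/e/r, Hi/R/e/r} → row (5,0) (3,-3)
{Hi/C/e/p, Hi/R/e/p} → row (5,0) (-3,0)
That's 11 distinct rows out of 36 strategies.

11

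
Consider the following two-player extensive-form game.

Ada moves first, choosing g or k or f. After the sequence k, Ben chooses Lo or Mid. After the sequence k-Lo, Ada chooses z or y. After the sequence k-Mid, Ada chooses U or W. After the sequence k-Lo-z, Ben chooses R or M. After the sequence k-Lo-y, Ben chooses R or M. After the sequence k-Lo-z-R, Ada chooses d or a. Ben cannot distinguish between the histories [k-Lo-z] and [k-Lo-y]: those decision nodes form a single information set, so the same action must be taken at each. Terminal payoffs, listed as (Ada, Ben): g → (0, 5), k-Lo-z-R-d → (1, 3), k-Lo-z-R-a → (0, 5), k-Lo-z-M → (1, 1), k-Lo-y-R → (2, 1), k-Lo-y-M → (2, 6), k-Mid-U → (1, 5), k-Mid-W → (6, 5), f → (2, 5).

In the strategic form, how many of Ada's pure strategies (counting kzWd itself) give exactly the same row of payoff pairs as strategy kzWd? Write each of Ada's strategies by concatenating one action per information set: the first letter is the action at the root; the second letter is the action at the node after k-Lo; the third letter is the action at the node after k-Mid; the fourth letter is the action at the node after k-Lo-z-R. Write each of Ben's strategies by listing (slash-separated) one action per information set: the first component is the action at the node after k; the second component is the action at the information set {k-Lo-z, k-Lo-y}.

1

Row for kzWd (columns Lo/R, Lo/M, Mid/R, Mid/M): (1,3) (1,1) (6,5) (6,5).
Every one of Ada's information sets is on the play path for some reply by Ben when Ada follows kzWd.
Changing the action at any of them therefore changes at least one column, so only kzWd itself gives this row.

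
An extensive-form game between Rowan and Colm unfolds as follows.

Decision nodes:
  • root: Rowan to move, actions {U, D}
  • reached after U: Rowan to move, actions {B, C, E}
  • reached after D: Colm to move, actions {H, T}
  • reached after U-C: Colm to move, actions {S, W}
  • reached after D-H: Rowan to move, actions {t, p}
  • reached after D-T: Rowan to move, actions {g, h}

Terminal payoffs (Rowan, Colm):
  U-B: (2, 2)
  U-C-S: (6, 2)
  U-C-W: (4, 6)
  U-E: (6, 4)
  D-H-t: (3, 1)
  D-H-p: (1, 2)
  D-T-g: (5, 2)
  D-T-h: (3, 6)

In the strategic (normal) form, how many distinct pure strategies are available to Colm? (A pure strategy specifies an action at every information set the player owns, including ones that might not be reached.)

4

Colm owns the node after D with actions {H, T} — two choices.
Colm owns the node after U-C with actions {S, W} — two choices.
A pure strategy fixes one action at each information set independently, so the count is the product 2 × 2 = 4.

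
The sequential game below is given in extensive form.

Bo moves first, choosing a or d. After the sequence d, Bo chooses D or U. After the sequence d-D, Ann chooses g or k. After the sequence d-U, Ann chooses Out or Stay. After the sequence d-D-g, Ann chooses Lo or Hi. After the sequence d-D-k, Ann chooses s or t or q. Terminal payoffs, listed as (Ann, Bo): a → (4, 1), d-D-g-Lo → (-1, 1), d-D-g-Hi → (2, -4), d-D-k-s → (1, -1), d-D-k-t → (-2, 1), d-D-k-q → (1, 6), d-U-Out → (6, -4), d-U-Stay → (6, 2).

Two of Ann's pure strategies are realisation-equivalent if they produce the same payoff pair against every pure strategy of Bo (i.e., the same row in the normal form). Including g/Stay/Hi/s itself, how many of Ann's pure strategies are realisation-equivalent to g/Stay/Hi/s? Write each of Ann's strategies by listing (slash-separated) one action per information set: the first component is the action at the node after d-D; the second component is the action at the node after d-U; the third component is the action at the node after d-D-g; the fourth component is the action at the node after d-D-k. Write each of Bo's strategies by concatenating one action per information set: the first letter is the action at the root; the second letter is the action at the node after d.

Row for g/Stay/Hi/s (columns aD, aU, dD, dU): (4,1) (4,1) (2,-4) (6,2).
Under g/Stay/Hi/s, Ann's choice at the node after d-D-k can never be reached regardless of what Bo does, so varying those choices leaves every outcome unchanged.
Holding the reachable choices fixed and varying the unreachable one freely already gives 3 equivalent strategies.
No other strategy reproduces this row, so those 3 are the full class: g/Stay/Hi/s, g/Stay/Hi/t, g/Stay/Hi/q.

3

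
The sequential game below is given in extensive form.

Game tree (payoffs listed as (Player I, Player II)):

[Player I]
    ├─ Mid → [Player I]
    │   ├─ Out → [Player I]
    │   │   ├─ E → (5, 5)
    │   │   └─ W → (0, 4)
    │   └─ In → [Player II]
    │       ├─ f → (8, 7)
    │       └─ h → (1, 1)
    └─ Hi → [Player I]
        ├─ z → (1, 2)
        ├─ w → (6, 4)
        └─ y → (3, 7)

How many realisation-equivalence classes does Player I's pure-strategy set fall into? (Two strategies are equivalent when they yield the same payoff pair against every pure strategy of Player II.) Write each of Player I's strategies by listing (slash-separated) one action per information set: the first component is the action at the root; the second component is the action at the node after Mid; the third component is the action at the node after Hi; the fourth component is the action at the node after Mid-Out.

6

Player I has 24 pure strategies: Mid/Out/z/E, Mid/Out/z/W, Mid/Out/w/E, Mid/Out/w/W, Mid/Out/y/E, Mid/Out/y/W, Mid/In/z/E, Mid/In/z/W, Mid/In/w/E, Mid/In/w/W, Mid/In/y/E, Mid/In/y/W, Hi/Out/z/E, Hi/Out/z/W, Hi/Out/w/E, Hi/Out/w/W, Hi/Out/y/E, Hi/Out/y/W, Hi/In/z/E, Hi/In/z/W, Hi/In/w/E, Hi/In/w/W, Hi/In/y/E, Hi/In/y/W. Columns: f, h.
{Mid/Out/z/E, Mid/Out/w/E, Mid/Out/y/E} → row (5,5) (5,5)
{Mid/Out/z/W, Mid/Out/w/W, Mid/Out/y/W} → row (0,4) (0,4)
{Mid/In/z/E, Mid/In/z/W, Mid/In/w/E, Mid/In/w/W, Mid/In/y/E, Mid/In/y/W} → row (8,7) (1,1)
{Hi/Out/z/E, Hi/Out/z/W, Hi/In/z/E, Hi/In/z/W} → row (1,2) (1,2)
{Hi/Out/w/E, Hi/Out/w/W, Hi/In/w/E, Hi/In/w/W} → row (6,4) (6,4)
{Hi/Out/y/E, Hi/Out/y/W, Hi/In/y/E, Hi/In/y/W} → row (3,7) (3,7)
That's 6 distinct rows out of 24 strategies.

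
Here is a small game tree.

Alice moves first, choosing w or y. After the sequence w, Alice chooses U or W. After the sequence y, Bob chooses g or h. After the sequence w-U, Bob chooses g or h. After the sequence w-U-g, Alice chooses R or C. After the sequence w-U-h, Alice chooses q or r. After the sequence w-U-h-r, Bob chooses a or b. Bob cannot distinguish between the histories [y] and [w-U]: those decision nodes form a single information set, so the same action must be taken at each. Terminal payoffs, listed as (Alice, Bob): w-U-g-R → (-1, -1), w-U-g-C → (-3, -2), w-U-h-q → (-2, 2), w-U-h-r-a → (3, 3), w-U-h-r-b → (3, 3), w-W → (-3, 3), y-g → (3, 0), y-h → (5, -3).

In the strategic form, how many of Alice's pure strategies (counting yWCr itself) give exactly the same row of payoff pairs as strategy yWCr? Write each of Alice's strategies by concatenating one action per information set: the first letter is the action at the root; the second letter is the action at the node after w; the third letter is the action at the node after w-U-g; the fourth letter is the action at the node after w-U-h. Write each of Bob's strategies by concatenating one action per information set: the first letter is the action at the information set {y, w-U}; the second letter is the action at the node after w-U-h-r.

Row for yWCr (columns ga, gb, ha, hb): (3,0) (3,0) (5,-3) (5,-3).
Under yWCr, Alice's choice at the node after w and at the node after w-U-g and at the node after w-U-h can never be reached regardless of what Bob does, so varying those choices leaves every outcome unchanged.
Holding the reachable choices fixed and varying the unreachable ones freely already gives 2 × 2 × 2 = 8 equivalent strategies.
No other strategy reproduces this row, so those 8 are the full class: yURq, yURr, yUCq, yUCr, yWRq, yWRr, yWCq, yWCr.

8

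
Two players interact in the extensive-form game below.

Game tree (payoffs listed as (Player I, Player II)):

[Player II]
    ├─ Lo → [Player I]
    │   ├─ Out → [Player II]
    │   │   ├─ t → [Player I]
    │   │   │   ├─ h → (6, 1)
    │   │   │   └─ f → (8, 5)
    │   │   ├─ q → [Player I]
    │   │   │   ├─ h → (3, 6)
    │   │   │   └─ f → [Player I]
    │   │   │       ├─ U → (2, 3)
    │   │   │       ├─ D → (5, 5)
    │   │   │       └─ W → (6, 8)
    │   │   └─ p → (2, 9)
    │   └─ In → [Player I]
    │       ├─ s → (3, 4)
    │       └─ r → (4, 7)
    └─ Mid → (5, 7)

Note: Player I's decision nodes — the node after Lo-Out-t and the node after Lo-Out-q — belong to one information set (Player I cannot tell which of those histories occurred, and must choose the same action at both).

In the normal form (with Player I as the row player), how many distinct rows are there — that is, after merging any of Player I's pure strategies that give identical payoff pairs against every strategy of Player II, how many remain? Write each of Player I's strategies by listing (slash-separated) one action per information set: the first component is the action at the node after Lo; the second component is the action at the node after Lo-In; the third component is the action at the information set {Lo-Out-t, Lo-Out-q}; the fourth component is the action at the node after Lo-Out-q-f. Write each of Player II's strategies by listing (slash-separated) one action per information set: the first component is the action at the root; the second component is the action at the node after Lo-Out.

Player I has 24 pure strategies: Out/s/h/U, Out/s/h/D, Out/s/h/W, Out/s/f/U, Out/s/f/D, Out/s/f/W, Out/r/h/U, Out/r/h/D, Out/r/h/W, Out/r/f/U, Out/r/f/D, Out/r/f/W, In/s/h/U, In/s/h/D, In/s/h/W, In/s/f/U, In/s/f/D, In/s/f/W, In/r/h/U, In/r/h/D, In/r/h/W, In/r/f/U, In/r/f/D, In/r/f/W. Columns: Lo/t, Lo/q, Lo/p, Mid/t, Mid/q, Mid/p.
{Out/s/h/U, Out/s/h/D, Out/s/h/W, Out/r/h/U, Out/r/h/D, Out/r/h/W} → row (6,1) (3,6) (2,9) (5,7) (5,7) (5,7)
{Out/s/f/U, Out/r/f/U} → row (8,5) (2,3) (2,9) (5,7) (5,7) (5,7)
{Out/s/f/D, Out/r/f/D} → row (8,5) (5,5) (2,9) (5,7) (5,7) (5,7)
{Out/s/f/W, Out/r/f/W} → row (8,5) (6,8) (2,9) (5,7) (5,7) (5,7)
{In/s/h/U, In/s/h/D, In/s/h/W, In/s/f/U, In/s/f/D, In/s/f/W} → row (3,4) (3,4) (3,4) (5,7) (5,7) (5,7)
{In/r/h/U, In/r/h/D, In/r/h/W, In/r/f/U, In/r/f/D, In/r/f/W} → row (4,7) (4,7) (4,7) (5,7) (5,7) (5,7)
That's 6 distinct rows out of 24 strategies.

6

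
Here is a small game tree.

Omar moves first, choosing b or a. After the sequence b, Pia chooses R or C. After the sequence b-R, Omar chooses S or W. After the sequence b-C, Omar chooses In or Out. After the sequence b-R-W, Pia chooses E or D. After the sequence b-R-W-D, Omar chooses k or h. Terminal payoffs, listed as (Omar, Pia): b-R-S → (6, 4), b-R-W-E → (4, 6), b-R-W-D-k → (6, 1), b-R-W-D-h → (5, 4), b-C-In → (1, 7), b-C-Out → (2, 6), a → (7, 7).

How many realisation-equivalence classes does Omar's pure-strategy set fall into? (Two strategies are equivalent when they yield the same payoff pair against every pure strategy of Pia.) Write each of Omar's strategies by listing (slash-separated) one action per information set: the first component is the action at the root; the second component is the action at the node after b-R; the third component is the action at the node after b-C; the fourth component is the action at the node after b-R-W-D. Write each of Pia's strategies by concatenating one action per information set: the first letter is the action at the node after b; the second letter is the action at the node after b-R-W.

7

Omar has 16 pure strategies: b/S/In/k, b/S/In/h, b/S/Out/k, b/S/Out/h, b/W/In/k, b/W/In/h, b/W/Out/k, b/W/Out/h, a/S/In/k, a/S/In/h, a/S/Out/k, a/S/Out/h, a/W/In/k, a/W/In/h, a/W/Out/k, a/W/Out/h. Columns: RE, RD, CE, CD.
{b/S/In/k, b/S/In/h} → row (6,4) (6,4) (1,7) (1,7)
{b/S/Out/k, b/S/Out/h} → row (6,4) (6,4) (2,6) (2,6)
{b/W/In/k} → row (4,6) (6,1) (1,7) (1,7)
{b/W/In/h} → row (4,6) (5,4) (1,7) (1,7)
{b/W/Out/k} → row (4,6) (6,1) (2,6) (2,6)
{b/W/Out/h} → row (4,6) (5,4) (2,6) (2,6)
{a/S/In/k, a/S/In/h, a/S/Out/k, a/S/Out/h, a/W/In/k, a/W/In/h, a/W/Out/k, a/W/Out/h} → row (7,7) (7,7) (7,7) (7,7)
That's 7 distinct rows out of 16 strategies.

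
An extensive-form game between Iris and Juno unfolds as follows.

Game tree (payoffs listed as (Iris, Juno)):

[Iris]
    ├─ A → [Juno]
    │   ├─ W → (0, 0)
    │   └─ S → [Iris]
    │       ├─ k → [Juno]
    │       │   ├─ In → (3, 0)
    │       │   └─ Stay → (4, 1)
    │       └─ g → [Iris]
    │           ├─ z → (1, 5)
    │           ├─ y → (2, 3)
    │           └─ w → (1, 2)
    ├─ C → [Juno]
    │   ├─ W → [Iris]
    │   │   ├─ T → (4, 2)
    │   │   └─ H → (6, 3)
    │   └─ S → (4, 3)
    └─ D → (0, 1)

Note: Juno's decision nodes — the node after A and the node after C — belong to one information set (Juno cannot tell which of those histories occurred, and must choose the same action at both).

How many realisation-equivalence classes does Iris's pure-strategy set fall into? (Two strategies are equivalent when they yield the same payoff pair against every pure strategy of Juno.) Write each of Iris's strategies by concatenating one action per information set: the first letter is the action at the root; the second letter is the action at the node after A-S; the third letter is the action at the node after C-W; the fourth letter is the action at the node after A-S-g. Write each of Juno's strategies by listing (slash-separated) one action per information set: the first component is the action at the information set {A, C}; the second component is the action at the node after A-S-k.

7

Iris has 36 pure strategies: AkTz, AkTy, AkTw, AkHz, AkHy, AkHw, AgTz, AgTy, AgTw, AgHz, AgHy, AgHw, CkTz, CkTy, CkTw, CkHz, CkHy, CkHw, CgTz, CgTy, CgTw, CgHz, CgHy, CgHw, DkTz, DkTy, DkTw, DkHz, DkHy, DkHw, DgTz, DgTy, DgTw, DgHz, DgHy, DgHw. Columns: W/In, W/Stay, S/In, S/Stay.
{AkTz, AkTy, AkTw, AkHz, AkHy, AkHw} → row (0,0) (0,0) (3,0) (4,1)
{AgTz, AgHz} → row (0,0) (0,0) (1,5) (1,5)
{AgTy, AgHy} → row (0,0) (0,0) (2,3) (2,3)
{AgTw, AgHw} → row (0,0) (0,0) (1,2) (1,2)
{CkTz, CkTy, CkTw, CgTz, CgTy, CgTw} → row (4,2) (4,2) (4,3) (4,3)
{CkHz, CkHy, CkHw, CgHz, CgHy, CgHw} → row (6,3) (6,3) (4,3) (4,3)
{DkTz, DkTy, DkTw, DkHz, DkHy, DkHw, DgTz, DgTy, DgTw, DgHz, DgHy, DgHw} → row (0,1) (0,1) (0,1) (0,1)
That's 7 distinct rows out of 36 strategies.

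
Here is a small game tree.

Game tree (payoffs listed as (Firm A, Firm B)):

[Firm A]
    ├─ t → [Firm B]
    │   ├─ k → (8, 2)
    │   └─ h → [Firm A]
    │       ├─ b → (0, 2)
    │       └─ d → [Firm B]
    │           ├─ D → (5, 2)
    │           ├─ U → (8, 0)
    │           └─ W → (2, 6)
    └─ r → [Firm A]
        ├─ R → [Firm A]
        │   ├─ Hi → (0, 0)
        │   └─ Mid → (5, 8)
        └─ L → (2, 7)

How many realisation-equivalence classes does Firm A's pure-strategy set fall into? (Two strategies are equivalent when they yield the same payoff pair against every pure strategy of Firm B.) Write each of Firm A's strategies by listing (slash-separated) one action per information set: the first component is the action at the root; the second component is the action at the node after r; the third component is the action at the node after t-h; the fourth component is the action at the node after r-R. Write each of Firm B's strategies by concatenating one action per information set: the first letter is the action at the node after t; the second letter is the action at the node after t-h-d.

Firm A has 16 pure strategies: t/R/b/Hi, t/R/b/Mid, t/R/d/Hi, t/R/d/Mid, t/L/b/Hi, t/L/b/Mid, t/L/d/Hi, t/L/d/Mid, r/R/b/Hi, r/R/b/Mid, r/R/d/Hi, r/R/d/Mid, r/L/b/Hi, r/L/b/Mid, r/L/d/Hi, r/L/d/Mid. Columns: kD, kU, kW, hD, hU, hW.
{t/R/b/Hi, t/R/b/Mid, t/L/b/Hi, t/L/b/Mid} → row (8,2) (8,2) (8,2) (0,2) (0,2) (0,2)
{t/R/d/Hi, t/R/d/Mid, t/L/d/Hi, t/L/d/Mid} → row (8,2) (8,2) (8,2) (5,2) (8,0) (2,6)
{r/R/b/Hi, r/R/d/Hi} → row (0,0) (0,0) (0,0) (0,0) (0,0) (0,0)
{r/R/b/Mid, r/R/d/Mid} → row (5,8) (5,8) (5,8) (5,8) (5,8) (5,8)
{r/L/b/Hi, r/L/b/Mid, r/L/d/Hi, r/L/d/Mid} → row (2,7) (2,7) (2,7) (2,7) (2,7) (2,7)
That's 5 distinct rows out of 16 strategies.

5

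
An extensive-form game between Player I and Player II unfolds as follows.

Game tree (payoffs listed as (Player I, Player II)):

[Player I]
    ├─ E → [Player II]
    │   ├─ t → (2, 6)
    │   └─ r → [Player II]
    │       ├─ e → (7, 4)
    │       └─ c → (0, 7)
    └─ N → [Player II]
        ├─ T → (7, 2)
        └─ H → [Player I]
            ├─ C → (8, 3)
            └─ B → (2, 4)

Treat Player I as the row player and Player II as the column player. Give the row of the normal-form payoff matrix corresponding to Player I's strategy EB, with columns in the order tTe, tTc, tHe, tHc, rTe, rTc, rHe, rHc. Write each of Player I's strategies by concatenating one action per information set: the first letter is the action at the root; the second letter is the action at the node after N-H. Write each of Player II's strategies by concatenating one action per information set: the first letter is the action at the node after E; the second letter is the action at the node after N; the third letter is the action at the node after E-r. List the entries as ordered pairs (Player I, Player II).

vs tTe: Player I plays E → Player II plays t at [E] → (2, 6)
vs tTc: Player I plays E → Player II plays t at [E] → (2, 6)
vs tHe: Player I plays E → Player II plays t at [E] → (2, 6)
vs tHc: Player I plays E → Player II plays t at [E] → (2, 6)
vs rTe: Player I plays E → Player II plays r at [E] → Player II plays e at [E-r] → (7, 4)
vs rTc: Player I plays E → Player II plays r at [E] → Player II plays c at [E-r] → (0, 7)
vs rHe: Player I plays E → Player II plays r at [E] → Player II plays e at [E-r] → (7, 4)
vs rHc: Player I plays E → Player II plays r at [E] → Player II plays c at [E-r] → (0, 7)

(2,6) (2,6) (2,6) (2,6) (7,4) (0,7) (7,4) (0,7)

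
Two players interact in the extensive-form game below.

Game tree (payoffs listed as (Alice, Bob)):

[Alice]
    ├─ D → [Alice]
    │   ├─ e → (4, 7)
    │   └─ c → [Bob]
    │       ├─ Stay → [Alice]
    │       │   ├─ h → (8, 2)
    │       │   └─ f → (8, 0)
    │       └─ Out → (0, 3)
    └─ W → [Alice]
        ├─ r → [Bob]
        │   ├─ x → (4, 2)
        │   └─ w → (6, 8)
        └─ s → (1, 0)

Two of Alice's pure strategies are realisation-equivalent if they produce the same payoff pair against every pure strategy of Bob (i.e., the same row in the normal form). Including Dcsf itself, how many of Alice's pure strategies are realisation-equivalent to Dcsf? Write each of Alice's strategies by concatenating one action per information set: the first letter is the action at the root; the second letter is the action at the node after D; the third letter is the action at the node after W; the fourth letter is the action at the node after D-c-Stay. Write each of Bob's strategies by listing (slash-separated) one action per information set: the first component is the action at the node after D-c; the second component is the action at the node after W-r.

Row for Dcsf (columns Stay/x, Stay/w, Out/x, Out/w): (8,0) (8,0) (0,3) (0,3).
Under Dcsf, Alice's choice at the node after W can never be reached regardless of what Bob does, so varying those choices leaves every outcome unchanged.
Holding the reachable choices fixed and varying the unreachable one freely already gives 2 equivalent strategies.
No other strategy reproduces this row, so those 2 are the full class: Dcrf, Dcsf.

2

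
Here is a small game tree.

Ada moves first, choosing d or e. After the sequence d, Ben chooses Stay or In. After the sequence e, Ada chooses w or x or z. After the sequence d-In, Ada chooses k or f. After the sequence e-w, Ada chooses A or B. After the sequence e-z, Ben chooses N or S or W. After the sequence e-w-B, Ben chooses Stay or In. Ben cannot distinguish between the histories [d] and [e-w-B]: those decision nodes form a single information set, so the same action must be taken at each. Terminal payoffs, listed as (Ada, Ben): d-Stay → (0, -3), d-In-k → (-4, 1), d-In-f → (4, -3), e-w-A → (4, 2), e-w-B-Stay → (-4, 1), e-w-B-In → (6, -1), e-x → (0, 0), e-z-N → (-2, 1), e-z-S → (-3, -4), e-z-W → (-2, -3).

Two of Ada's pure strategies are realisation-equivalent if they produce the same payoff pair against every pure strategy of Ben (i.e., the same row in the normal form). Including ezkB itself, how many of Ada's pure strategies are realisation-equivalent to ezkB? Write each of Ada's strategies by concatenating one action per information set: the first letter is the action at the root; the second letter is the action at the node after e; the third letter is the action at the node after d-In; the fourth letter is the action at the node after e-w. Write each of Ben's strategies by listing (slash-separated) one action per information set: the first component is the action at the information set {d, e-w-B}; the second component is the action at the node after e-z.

Row for ezkB (columns Stay/N, Stay/S, Stay/W, In/N, In/S, In/W): (-2,1) (-3,-4) (-2,-3) (-2,1) (-3,-4) (-2,-3).
Under ezkB, Ada's choice at the node after d-In and at the node after e-w can never be reached regardless of what Ben does, so varying those choices leaves every outcome unchanged.
Holding the reachable choices fixed and varying the unreachable ones freely already gives 2 × 2 = 4 equivalent strategies.
No other strategy reproduces this row, so those 4 are the full class: ezkA, ezkB, ezfA, ezfB.

4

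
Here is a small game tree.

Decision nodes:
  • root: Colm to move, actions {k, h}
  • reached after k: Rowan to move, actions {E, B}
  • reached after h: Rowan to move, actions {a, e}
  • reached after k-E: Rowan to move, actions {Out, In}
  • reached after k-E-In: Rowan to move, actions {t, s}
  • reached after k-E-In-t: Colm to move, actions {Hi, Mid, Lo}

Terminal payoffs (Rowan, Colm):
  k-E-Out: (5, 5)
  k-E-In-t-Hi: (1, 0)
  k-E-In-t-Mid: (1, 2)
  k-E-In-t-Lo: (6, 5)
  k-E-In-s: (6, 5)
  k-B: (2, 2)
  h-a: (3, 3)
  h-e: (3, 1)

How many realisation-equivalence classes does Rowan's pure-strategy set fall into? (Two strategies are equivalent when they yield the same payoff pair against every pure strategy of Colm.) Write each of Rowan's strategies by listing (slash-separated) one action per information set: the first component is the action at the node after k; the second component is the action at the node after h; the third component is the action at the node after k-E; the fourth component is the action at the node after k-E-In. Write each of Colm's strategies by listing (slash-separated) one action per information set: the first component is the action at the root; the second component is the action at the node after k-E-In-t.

Rowan has 16 pure strategies: E/a/Out/t, E/a/Out/s, E/a/In/t, E/a/In/s, E/e/Out/t, E/e/Out/s, E/e/In/t, E/e/In/s, B/a/Out/t, B/a/Out/s, B/a/In/t, B/a/In/s, B/e/Out/t, B/e/Out/s, B/e/In/t, B/e/In/s. Columns: k/Hi, k/Mid, k/Lo, h/Hi, h/Mid, h/Lo.
{E/a/Out/t, E/a/Out/s} → row (5,5) (5,5) (5,5) (3,3) (3,3) (3,3)
{E/a/In/t} → row (1,0) (1,2) (6,5) (3,3) (3,3) (3,3)
{E/a/In/s} → row (6,5) (6,5) (6,5) (3,3) (3,3) (3,3)
{E/e/Out/t, E/e/Out/s} → row (5,5) (5,5) (5,5) (3,1) (3,1) (3,1)
{E/e/In/t} → row (1,0) (1,2) (6,5) (3,1) (3,1) (3,1)
{E/e/In/s} → row (6,5) (6,5) (6,5) (3,1) (3,1) (3,1)
{B/a/Out/t, B/a/Out/s, B/a/In/t, B/a/In/s} → row (2,2) (2,2) (2,2) (3,3) (3,3) (3,3)
{B/e/Out/t, B/e/Out/s, B/e/In/t, B/e/In/s} → row (2,2) (2,2) (2,2) (3,1) (3,1) (3,1)
That's 8 distinct rows out of 16 strategies.

8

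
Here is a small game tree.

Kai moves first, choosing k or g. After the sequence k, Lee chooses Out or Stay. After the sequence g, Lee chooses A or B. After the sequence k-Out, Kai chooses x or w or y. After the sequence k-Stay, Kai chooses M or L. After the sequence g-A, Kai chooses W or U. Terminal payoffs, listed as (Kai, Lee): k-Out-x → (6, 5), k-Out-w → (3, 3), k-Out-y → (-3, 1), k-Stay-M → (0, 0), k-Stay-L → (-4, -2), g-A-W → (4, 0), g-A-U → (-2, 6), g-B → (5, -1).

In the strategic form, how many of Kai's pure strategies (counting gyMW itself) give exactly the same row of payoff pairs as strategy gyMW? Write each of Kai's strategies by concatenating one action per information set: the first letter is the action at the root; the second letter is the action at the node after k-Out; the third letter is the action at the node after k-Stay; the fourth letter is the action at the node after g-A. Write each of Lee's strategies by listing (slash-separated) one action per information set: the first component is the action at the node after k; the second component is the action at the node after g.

6

Row for gyMW (columns Out/A, Out/B, Stay/A, Stay/B): (4,0) (5,-1) (4,0) (5,-1).
Under gyMW, Kai's choice at the node after k-Out and at the node after k-Stay can never be reached regardless of what Lee does, so varying those choices leaves every outcome unchanged.
Holding the reachable choices fixed and varying the unreachable ones freely already gives 3 × 2 = 6 equivalent strategies.
No other strategy reproduces this row, so those 6 are the full class: gxMW, gxLW, gwMW, gwLW, gyMW, gyLW.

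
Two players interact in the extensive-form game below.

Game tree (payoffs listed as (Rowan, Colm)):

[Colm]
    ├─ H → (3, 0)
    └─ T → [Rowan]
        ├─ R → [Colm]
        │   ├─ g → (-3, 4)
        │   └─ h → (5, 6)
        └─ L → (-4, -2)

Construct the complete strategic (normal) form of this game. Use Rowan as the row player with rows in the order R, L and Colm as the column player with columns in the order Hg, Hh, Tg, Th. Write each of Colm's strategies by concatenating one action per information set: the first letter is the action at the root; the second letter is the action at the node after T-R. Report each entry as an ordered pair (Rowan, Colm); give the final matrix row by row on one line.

Row R: Hg→(3,0), Hh→(3,0), Tg→(-3,4), Th→(5,6)
Row L: Hg→(3,0), Hh→(3,0), Tg→(-4,-2), Th→(-4,-2)

R: (3,0) (3,0) (-3,4) (5,6) | L: (3,0) (3,0) (-4,-2) (-4,-2)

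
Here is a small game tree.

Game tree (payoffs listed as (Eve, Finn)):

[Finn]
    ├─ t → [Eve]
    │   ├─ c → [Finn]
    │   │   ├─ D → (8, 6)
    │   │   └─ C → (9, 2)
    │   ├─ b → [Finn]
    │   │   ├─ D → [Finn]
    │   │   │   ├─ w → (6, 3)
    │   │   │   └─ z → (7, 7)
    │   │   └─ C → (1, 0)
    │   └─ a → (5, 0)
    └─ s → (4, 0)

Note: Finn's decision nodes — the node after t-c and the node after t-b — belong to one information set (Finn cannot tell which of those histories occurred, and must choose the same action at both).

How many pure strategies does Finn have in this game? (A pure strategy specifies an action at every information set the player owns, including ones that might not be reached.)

8

Finn owns the root with actions {t, s} — two choices.
Finn owns the information set {t-c, t-b} with actions {D, C} — two choices.
Finn owns the node after t-b-D with actions {w, z} — two choices.
A pure strategy fixes one action at each information set independently, so the count is the product 2 × 2 × 2 = 8.
(For reference, Eve has 3 pure strategies, giving a 8×3 normal-form matrix.)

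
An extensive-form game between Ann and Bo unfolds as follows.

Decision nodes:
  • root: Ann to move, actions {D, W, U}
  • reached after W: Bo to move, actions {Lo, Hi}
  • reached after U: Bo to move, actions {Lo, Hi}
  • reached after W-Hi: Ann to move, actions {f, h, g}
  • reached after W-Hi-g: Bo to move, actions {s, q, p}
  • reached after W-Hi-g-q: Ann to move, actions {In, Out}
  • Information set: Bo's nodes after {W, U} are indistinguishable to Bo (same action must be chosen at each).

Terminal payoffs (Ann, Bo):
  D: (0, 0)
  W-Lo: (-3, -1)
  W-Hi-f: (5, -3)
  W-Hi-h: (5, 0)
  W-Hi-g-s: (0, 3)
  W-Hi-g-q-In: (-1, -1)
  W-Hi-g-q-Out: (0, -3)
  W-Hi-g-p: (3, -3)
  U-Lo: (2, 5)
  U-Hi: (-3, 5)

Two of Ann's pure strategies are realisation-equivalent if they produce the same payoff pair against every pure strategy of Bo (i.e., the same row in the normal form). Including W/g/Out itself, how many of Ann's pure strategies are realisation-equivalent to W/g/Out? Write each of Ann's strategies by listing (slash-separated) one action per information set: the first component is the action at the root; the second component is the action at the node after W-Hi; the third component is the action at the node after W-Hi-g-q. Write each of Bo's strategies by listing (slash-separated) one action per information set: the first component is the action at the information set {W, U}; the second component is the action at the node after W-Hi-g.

Row for W/g/Out (columns Lo/s, Lo/q, Lo/p, Hi/s, Hi/q, Hi/p): (-3,-1) (-3,-1) (-3,-1) (0,3) (0,-3) (3,-3).
Every one of Ann's information sets is on the play path for some reply by Bo when Ann follows W/g/Out.
Changing the action at any of them therefore changes at least one column, so only W/g/Out itself gives this row.

1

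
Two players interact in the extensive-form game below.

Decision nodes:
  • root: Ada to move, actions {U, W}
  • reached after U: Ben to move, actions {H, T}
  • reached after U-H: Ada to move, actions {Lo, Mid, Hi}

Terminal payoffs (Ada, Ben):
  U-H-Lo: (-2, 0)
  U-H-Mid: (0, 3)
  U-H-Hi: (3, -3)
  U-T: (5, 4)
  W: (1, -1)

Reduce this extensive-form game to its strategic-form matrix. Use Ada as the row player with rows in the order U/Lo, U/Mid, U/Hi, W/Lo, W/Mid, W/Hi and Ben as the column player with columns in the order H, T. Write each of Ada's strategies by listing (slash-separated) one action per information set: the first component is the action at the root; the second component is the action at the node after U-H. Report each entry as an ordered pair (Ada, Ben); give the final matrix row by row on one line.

U/Lo: (-2,0) (5,4) | U/Mid: (0,3) (5,4) | U/Hi: (3,-3) (5,4) | W/Lo: (1,-1) (1,-1) | W/Mid: (1,-1) (1,-1) | W/Hi: (1,-1) (1,-1)

             H        T
 U/Lo   (-2,0)    (5,4)
U/Mid    (0,3)    (5,4)
 U/Hi   (3,-3)    (5,4)
 W/Lo   (1,-1)   (1,-1)
W/Mid   (1,-1)   (1,-1)
 W/Hi   (1,-1)   (1,-1)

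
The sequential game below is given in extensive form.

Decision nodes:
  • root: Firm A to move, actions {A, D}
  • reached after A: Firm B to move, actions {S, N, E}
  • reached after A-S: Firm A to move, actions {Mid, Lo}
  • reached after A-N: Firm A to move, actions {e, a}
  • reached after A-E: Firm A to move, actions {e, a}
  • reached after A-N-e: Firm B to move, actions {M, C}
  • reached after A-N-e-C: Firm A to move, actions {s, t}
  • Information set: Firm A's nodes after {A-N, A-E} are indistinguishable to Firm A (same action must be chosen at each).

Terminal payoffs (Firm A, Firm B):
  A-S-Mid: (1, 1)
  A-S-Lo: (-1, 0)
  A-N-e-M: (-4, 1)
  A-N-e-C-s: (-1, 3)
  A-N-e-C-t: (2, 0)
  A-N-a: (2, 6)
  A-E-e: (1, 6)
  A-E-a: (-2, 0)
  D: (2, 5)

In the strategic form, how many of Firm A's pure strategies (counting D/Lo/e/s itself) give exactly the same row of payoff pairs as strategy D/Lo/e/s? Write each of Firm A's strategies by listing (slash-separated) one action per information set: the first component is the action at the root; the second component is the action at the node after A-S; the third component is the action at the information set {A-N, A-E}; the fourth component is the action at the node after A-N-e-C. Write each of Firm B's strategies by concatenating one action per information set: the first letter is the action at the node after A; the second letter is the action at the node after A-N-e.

8

Row for D/Lo/e/s (columns SM, SC, NM, NC, EM, EC): (2,5) (2,5) (2,5) (2,5) (2,5) (2,5).
Under D/Lo/e/s, Firm A's choice at the node after A-S and at the information set {A-N, A-E} and at the node after A-N-e-C can never be reached regardless of what Firm B does, so varying those choices leaves every outcome unchanged.
Holding the reachable choices fixed and varying the unreachable ones freely already gives 2 × 2 × 2 = 8 equivalent strategies.
No other strategy reproduces this row, so those 8 are the full class: D/Mid/e/s, D/Mid/e/t, D/Mid/a/s, D/Mid/a/t, D/Lo/e/s, D/Lo/e/t, D/Lo/a/s, D/Lo/a/t.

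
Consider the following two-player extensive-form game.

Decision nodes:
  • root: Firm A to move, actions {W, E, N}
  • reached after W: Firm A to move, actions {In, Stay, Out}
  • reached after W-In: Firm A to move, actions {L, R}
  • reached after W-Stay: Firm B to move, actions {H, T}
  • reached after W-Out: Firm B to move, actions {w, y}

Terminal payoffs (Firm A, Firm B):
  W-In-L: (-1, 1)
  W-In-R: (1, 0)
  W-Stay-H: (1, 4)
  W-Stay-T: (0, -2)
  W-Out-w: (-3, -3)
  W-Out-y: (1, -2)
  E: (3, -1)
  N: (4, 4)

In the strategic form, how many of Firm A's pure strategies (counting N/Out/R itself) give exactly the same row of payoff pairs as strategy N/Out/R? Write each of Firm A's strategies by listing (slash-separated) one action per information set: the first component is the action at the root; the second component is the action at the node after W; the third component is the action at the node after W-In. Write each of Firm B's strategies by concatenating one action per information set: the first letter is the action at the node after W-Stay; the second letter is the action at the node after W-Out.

6

Row for N/Out/R (columns Hw, Hy, Tw, Ty): (4,4) (4,4) (4,4) (4,4).
Under N/Out/R, Firm A's choice at the node after W and at the node after W-In can never be reached regardless of what Firm B does, so varying those choices leaves every outcome unchanged.
Holding the reachable choices fixed and varying the unreachable ones freely already gives 3 × 2 = 6 equivalent strategies.
No other strategy reproduces this row, so those 6 are the full class: N/In/L, N/In/R, N/Stay/L, N/Stay/R, N/Out/L, N/Out/R.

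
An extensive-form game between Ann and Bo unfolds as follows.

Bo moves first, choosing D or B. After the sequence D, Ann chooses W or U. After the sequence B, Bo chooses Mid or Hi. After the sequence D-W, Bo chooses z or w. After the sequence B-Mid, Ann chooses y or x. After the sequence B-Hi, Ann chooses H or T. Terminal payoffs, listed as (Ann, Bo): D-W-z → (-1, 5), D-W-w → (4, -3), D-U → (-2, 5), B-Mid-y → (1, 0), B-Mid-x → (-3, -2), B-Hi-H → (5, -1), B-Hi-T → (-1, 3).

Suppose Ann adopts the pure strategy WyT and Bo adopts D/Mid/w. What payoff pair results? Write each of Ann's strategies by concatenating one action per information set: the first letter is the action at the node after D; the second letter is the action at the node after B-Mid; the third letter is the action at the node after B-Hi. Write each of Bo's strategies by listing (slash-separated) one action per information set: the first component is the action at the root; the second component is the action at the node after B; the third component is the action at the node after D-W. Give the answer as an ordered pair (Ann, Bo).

(4, -3)

Trace the play path from the root:
  Bo plays D
  Ann plays W at [D]
  Bo plays w at [D-W]
→ terminal payoff (4, -3).
(Ann's choice at the node after B-Mid is never reached on this path, so it doesn't affect the outcome.)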